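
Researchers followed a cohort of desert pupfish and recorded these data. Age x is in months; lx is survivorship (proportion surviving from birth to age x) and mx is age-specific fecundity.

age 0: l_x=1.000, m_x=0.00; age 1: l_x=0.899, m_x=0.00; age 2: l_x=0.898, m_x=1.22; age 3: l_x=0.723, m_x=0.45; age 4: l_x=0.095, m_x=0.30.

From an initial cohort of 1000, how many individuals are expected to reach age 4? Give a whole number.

95

Expected survivors = N0 · l_4 = 1000 × 0.095 = 95 → 95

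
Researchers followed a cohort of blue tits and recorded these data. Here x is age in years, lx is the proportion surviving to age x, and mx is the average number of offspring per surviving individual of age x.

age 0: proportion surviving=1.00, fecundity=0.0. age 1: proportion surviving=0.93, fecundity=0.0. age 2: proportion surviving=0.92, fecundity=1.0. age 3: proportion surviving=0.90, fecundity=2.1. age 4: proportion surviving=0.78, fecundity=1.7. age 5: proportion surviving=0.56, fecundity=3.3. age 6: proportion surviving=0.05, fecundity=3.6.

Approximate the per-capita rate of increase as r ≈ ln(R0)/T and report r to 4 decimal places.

R0 = Σ lx·mx = 0 + 0 + 0.92 + 1.89 + 1.326 + 1.848 + 0.18 = 6.164
Σ x·lx·mx = 23.134; T = 23.134/6.164 = 3.75308…
r ≈ ln(R0)/T = ln(6.164)/3.75308… = 0.484595… → 0.4846

0.4846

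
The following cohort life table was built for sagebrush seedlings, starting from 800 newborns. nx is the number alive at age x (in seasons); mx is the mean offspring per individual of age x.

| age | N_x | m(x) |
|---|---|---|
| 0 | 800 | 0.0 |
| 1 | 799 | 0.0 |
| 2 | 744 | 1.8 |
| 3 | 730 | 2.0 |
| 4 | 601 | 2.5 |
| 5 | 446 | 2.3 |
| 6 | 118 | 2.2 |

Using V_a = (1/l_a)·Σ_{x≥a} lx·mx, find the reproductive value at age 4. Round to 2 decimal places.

lx = nx/n0 = nx/800: 1, 0.99875, 0.93, 0.9125, 0.75125, 0.5575, 0.1475
lx·mx for x ≥ 4: 1.878125, 1.28225, 0.3245 → sum = 3.484875
V_4 = 3.484875 / l_4 = 3.484875 / 0.75125 = 4.638769… → 4.64

4.64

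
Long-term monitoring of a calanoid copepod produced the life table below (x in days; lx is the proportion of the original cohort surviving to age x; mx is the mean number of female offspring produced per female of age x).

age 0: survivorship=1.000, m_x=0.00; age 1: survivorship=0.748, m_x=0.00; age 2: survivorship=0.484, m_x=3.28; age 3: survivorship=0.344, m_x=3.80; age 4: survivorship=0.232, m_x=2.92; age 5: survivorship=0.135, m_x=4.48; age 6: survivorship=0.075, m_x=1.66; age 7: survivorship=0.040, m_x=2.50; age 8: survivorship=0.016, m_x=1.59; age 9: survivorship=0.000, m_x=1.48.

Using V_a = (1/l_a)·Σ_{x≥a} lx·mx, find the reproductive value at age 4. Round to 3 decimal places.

6.604

lx·mx for x ≥ 4: 0.67744, 0.6048, 0.1245, 0.1, 0.02544, 0 → sum = 1.53218
V_4 = 1.53218 / l_4 = 1.53218 / 0.232 = 6.604224… → 6.604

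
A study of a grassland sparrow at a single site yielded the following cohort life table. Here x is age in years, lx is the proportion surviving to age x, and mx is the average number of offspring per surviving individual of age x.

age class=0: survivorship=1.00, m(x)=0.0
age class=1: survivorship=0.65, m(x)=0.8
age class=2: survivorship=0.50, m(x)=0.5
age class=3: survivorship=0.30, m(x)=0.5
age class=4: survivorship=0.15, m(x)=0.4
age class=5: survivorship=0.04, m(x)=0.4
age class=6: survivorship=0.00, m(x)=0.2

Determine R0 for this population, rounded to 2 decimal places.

1.00

lx·mx by age: 0, 0.52, 0.25, 0.15, 0.06, 0.016, 0
R0 = Σ lx·mx = 0.996 → 1.00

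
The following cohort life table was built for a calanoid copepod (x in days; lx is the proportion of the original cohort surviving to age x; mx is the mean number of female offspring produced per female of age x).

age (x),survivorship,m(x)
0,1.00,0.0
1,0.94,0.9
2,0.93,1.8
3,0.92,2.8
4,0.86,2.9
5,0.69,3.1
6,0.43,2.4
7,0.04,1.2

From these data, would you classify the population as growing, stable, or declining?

R0 = Σ lx·mx = 0 + 0.846 + 1.674 + 2.576 + 2.494 + 2.139 + 1.032 + 0.048 = 10.809
R0 > 1, so the population is growing.

growing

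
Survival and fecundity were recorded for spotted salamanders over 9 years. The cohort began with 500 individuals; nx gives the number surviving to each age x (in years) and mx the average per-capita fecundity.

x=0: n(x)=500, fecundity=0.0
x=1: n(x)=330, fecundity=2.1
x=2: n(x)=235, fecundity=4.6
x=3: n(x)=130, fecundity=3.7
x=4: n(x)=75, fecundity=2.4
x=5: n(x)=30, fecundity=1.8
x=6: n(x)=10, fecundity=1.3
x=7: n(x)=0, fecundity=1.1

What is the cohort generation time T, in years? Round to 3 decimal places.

2.145

lx = nx/n0 = nx/500: 1, 0.66, 0.47, 0.26, 0.15, 0.06, 0.02, 0
lx·mx: 0, 1.386, 2.162, 0.962, 0.36, 0.108, 0.026, 0 → R0 = 5.004
x·lx·mx: 0, 1.386, 4.324, 2.886, 1.44, 0.54, 0.156, 0 → Σ = 10.732
T = 10.732 / 5.004 = 2.144684… → 2.145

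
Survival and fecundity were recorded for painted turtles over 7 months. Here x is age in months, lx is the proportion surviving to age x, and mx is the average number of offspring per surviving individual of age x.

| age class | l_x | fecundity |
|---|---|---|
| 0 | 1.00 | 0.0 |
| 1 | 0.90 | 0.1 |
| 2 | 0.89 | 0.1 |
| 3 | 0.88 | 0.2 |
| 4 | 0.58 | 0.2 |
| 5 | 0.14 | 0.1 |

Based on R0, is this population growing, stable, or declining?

declining

R0 = Σ lx·mx = 0 + 0.09 + 0.089 + 0.176 + 0.116 + 0.014 = 0.485
R0 < 1, so the population is declining.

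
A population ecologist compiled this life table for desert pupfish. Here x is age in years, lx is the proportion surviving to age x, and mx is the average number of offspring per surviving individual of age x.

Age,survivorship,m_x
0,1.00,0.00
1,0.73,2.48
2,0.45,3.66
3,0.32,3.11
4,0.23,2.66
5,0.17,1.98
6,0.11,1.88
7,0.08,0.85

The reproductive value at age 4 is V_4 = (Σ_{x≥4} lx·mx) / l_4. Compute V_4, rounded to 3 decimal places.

lx·mx for x ≥ 4: 0.6118, 0.3366, 0.2068, 0.068 → sum = 1.2232
V_4 = 1.2232 / l_4 = 1.2232 / 0.23 = 5.318261… → 5.318

5.318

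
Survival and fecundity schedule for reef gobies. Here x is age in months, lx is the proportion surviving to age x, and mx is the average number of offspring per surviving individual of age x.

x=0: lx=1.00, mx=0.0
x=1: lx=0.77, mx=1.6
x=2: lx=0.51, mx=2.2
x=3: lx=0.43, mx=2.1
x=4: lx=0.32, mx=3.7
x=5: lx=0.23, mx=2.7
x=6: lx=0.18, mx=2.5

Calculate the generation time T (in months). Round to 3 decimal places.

3.034

lx·mx: 0, 1.232, 1.122, 0.903, 1.184, 0.621, 0.45 → R0 = 5.512
x·lx·mx: 0, 1.232, 2.244, 2.709, 4.736, 3.105, 2.7 → Σ = 16.726
T = 16.726 / 5.512 = 3.03447… → 3.034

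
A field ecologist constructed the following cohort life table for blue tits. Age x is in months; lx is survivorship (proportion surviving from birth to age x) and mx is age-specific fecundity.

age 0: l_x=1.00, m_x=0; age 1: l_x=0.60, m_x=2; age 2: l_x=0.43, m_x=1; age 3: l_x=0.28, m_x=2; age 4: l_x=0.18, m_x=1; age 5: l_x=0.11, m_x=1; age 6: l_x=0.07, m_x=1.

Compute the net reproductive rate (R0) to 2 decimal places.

2.55

lx·mx by age: 0, 1.2, 0.43, 0.56, 0.18, 0.11, 0.07
R0 = Σ lx·mx = 2.55 → 2.55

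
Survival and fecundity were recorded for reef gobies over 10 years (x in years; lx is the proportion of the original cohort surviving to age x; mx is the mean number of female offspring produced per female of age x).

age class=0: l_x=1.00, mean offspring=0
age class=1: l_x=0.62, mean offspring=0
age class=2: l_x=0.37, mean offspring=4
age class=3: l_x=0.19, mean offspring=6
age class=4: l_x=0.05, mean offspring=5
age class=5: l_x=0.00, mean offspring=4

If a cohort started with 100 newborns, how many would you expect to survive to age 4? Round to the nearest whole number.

Expected survivors = N0 · l_4 = 100 × 0.05 = 5 → 5

5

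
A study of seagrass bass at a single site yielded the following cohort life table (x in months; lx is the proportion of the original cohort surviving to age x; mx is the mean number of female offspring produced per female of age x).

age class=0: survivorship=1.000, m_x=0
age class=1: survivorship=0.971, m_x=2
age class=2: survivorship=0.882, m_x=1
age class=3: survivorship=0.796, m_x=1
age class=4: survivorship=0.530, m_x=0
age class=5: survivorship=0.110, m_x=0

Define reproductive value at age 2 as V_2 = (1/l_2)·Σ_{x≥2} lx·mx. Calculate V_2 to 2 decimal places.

1.90

lx·mx for x ≥ 2: 0.882, 0.796, 0, 0 → sum = 1.678
V_2 = 1.678 / l_2 = 1.678 / 0.882 = 1.902494… → 1.90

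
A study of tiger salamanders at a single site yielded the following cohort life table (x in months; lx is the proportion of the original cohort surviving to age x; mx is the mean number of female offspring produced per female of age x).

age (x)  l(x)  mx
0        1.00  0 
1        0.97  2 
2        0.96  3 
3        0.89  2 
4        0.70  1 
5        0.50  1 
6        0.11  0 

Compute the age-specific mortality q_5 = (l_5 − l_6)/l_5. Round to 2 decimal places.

0.78

q_5 = (l_5 − l_6) / l_5 = (0.5 − 0.11) / 0.5
     = 0.39 / 0.5 = 0.78 → 0.78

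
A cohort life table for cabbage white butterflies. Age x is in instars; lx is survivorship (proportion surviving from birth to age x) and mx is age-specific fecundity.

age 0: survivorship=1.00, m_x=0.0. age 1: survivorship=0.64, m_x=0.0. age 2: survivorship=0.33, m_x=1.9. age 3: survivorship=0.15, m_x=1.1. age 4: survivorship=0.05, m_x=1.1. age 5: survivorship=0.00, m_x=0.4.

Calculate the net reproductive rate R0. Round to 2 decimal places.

lx·mx by age: 0, 0, 0.627, 0.165, 0.055, 0
R0 = Σ lx·mx = 0.847 → 0.85

0.85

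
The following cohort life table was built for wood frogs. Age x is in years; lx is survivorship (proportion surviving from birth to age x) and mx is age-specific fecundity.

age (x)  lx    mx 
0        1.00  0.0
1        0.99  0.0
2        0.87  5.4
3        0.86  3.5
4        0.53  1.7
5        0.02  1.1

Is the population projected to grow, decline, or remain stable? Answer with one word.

R0 = Σ lx·mx = 0 + 0 + 4.698 + 3.01 + 0.901 + 0.022 = 8.631
R0 > 1, so the population is growing.

growing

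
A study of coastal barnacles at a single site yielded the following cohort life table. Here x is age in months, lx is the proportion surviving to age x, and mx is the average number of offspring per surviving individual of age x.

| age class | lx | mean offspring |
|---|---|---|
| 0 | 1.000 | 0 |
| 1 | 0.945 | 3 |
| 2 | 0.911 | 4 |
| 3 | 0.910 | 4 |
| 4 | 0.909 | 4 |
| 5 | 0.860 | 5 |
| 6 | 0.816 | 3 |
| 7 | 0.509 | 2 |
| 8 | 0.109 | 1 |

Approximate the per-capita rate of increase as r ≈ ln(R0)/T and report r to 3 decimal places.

R0 = Σ lx·mx = 0 + 2.835 + 3.644 + 3.64 + 3.636 + 4.3 + 2.448 + 1.018 + 0.109 = 21.63
Σ x·lx·mx = 79.773; T = 79.773/21.63 = 3.68807…
r ≈ ln(R0)/T = ln(21.63)/3.68807… = 0.83352… → 0.834

0.834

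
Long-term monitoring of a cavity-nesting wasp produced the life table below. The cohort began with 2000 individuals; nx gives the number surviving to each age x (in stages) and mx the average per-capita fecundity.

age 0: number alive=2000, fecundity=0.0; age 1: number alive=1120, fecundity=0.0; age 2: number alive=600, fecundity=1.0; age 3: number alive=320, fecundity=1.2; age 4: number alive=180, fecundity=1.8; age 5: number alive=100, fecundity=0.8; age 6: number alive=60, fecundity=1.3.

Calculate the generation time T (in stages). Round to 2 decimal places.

3.08

lx = nx/n0 = nx/2000: 1, 0.56, 0.3, 0.16, 0.09, 0.05, 0.03
lx·mx: 0, 0, 0.3, 0.192, 0.162, 0.04, 0.039 → R0 = 0.733
x·lx·mx: 0, 0, 0.6, 0.576, 0.648, 0.2, 0.234 → Σ = 2.258
T = 2.258 / 0.733 = 3.080491… → 3.08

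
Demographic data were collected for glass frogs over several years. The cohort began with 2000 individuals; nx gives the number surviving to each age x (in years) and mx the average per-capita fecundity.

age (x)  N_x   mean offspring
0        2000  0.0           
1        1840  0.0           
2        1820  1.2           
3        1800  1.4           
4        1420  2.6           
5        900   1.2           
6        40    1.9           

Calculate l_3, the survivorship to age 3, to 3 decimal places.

0.900

l_3 = n_3/n_0 = 1800/2000 = 0.9 → 0.900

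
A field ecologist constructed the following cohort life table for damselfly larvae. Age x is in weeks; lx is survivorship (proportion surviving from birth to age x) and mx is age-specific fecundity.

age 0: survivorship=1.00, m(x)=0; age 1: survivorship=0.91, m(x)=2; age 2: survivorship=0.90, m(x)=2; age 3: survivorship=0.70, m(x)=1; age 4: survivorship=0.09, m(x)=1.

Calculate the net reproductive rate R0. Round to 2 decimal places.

4.41

lx·mx by age: 0, 1.82, 1.8, 0.7, 0.09
R0 = Σ lx·mx = 4.41 → 4.41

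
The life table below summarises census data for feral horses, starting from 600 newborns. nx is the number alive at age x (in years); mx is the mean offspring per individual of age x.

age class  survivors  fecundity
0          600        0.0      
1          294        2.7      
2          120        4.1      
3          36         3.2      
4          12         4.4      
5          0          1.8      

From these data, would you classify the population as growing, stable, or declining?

growing

lx = nx/n0 = nx/600: 1, 0.49, 0.2, 0.06, 0.02, 0
R0 = Σ lx·mx = 0 + 1.323 + 0.82 + 0.192 + 0.088 + 0 = 2.423
R0 > 1, so the population is growing.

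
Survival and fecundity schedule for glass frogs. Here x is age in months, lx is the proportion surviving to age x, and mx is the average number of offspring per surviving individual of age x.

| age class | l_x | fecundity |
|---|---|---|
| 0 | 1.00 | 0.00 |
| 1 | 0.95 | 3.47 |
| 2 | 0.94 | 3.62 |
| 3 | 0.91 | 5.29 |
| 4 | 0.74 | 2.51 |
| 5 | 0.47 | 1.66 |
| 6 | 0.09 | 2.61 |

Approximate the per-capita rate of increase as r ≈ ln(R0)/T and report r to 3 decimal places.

R0 = Σ lx·mx = 0 + 3.2965 + 3.4028 + 4.8139 + 1.8574 + 0.7802 + 0.2349 = 14.3857
Σ x·lx·mx = 37.2838; T = 37.2838/14.3857 = 2.59173…
r ≈ ln(R0)/T = ln(14.3857)/2.59173… = 1.02875… → 1.029

1.029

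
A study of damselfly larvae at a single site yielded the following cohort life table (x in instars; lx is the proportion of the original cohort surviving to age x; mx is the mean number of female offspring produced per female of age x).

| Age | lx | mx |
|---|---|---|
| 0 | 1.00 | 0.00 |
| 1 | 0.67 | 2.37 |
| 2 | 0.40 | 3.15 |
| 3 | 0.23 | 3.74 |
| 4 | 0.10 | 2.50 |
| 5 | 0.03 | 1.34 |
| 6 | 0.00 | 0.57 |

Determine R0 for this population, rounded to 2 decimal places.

4.00

lx·mx by age: 0, 1.5879, 1.26, 0.8602, 0.25, 0.0402, 0
R0 = Σ lx·mx = 3.9983 → 4.00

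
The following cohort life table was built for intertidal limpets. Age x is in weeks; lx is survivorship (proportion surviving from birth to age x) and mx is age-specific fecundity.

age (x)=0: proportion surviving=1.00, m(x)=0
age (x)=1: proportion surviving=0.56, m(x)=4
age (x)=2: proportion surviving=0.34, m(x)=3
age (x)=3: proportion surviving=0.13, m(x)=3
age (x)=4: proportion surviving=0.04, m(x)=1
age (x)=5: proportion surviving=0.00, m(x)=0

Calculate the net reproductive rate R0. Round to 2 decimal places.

3.69

lx·mx by age: 0, 2.24, 1.02, 0.39, 0.04, 0
R0 = Σ lx·mx = 3.69 → 3.69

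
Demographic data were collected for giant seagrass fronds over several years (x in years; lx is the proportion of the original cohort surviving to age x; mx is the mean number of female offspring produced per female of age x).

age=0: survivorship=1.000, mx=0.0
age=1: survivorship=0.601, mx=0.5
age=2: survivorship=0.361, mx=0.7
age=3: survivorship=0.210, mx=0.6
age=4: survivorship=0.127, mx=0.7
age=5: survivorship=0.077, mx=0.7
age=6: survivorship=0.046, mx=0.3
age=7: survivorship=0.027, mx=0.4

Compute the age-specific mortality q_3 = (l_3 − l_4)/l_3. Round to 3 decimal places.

0.395

q_3 = (l_3 − l_4) / l_3 = (0.21 − 0.127) / 0.21
     = 0.083 / 0.21 = 0.395238… → 0.395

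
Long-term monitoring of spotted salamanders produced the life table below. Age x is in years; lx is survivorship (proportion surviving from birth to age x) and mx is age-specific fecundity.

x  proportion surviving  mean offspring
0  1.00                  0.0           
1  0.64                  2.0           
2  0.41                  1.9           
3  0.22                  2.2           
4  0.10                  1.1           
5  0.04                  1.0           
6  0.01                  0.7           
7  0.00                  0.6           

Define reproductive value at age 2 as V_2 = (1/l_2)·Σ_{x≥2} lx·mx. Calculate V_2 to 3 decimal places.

3.463

lx·mx for x ≥ 2: 0.779, 0.484, 0.11, 0.04, 0.007, 0 → sum = 1.42
V_2 = 1.42 / l_2 = 1.42 / 0.41 = 3.463415… → 3.463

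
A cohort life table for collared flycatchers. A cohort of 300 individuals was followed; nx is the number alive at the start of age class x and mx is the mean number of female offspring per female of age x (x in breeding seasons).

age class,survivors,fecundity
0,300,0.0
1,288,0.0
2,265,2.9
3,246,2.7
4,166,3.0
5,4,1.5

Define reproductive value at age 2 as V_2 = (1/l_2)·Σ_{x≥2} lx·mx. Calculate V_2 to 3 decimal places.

lx = nx/n0 = nx/300: 1, 0.96, 0.88333…, 0.82, 0.55333…, 0.01333…
lx·mx for x ≥ 2: 2.561667…, 2.214, 1.66…, 0.02… → sum = 6.455667…
V_2 = 6.455667… / l_2 = 6.455667… / 0.883333… = 7.308302… → 7.308

7.308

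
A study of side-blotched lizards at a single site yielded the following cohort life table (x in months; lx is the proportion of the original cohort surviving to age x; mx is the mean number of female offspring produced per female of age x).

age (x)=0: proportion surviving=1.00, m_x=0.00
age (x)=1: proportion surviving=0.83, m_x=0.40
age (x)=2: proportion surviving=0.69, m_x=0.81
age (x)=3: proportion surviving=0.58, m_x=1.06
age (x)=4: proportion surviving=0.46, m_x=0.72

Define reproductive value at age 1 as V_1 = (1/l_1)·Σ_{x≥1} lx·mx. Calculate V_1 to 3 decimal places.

lx·mx for x ≥ 1: 0.332, 0.5589, 0.6148, 0.3312 → sum = 1.8369
V_1 = 1.8369 / l_1 = 1.8369 / 0.83 = 2.213133… → 2.213

2.213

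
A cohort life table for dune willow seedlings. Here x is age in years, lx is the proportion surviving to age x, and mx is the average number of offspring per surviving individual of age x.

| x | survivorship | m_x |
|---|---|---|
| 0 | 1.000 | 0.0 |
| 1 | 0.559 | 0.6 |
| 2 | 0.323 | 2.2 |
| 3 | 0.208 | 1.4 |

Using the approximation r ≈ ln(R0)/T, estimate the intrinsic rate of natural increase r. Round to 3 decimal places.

R0 = Σ lx·mx = 0 + 0.3354 + 0.7106 + 0.2912 = 1.3372
Σ x·lx·mx = 2.6302; T = 2.6302/1.3372 = 1.96695…
r ≈ ln(R0)/T = ln(1.3372)/1.96695… = 0.14773… → 0.148

0.148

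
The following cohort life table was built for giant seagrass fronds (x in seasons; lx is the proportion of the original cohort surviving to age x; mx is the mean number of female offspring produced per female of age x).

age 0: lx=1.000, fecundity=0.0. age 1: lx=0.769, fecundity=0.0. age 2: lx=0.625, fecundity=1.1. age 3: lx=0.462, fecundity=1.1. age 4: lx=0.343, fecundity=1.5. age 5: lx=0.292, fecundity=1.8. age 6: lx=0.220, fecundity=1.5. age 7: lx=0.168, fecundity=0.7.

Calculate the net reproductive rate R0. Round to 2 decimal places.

2.68

lx·mx by age: 0, 0, 0.6875, 0.5082, 0.5145, 0.5256, 0.33, 0.1176
R0 = Σ lx·mx = 2.6834 → 2.68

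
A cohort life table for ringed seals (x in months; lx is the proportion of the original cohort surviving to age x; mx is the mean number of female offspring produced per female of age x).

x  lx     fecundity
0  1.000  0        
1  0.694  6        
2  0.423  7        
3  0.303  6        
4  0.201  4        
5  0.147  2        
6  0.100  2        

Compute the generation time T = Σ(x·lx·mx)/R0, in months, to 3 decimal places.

lx·mx: 0, 4.164, 2.961, 1.818, 0.804, 0.294, 0.2 → R0 = 10.241
x·lx·mx: 0, 4.164, 5.922, 5.454, 3.216, 1.47, 1.2 → Σ = 21.426
T = 21.426 / 10.241 = 2.092178… → 2.092

2.092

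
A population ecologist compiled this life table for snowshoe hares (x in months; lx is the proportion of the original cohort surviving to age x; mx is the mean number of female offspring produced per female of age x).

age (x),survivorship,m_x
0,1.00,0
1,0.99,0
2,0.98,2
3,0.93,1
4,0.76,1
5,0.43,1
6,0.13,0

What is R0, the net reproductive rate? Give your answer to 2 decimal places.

lx·mx by age: 0, 0, 1.96, 0.93, 0.76, 0.43, 0
R0 = Σ lx·mx = 4.08 → 4.08

4.08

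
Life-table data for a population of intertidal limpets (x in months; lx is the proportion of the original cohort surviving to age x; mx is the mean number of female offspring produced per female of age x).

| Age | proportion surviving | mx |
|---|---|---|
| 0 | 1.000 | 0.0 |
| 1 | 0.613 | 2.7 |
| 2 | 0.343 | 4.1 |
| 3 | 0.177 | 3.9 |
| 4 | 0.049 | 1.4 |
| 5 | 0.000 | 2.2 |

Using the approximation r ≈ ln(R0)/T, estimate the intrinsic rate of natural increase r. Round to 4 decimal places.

R0 = Σ lx·mx = 0 + 1.6551 + 1.4063 + 0.6903 + 0.0686 + 0 = 3.8203
Σ x·lx·mx = 6.813; T = 6.813/3.8203 = 1.78337…
r ≈ ln(R0)/T = ln(3.8203)/1.78337… = 0.751572… → 0.7516

0.7516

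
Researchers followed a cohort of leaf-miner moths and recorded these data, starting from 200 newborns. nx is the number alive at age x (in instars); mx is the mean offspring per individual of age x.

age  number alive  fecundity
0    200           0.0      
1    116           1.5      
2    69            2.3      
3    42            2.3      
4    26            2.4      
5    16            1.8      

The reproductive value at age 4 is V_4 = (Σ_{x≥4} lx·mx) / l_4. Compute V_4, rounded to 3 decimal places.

3.508

lx = nx/n0 = nx/200: 1, 0.58, 0.345, 0.21, 0.13, 0.08
lx·mx for x ≥ 4: 0.312, 0.144 → sum = 0.456
V_4 = 0.456 / l_4 = 0.456 / 0.13 = 3.507692… → 3.508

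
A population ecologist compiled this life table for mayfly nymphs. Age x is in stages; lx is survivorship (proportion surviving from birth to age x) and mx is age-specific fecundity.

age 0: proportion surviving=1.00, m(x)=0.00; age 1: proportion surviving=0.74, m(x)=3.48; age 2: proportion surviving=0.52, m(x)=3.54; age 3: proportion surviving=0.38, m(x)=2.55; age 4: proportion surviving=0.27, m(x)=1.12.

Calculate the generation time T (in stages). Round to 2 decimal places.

lx·mx: 0, 2.5752, 1.8408, 0.969, 0.3024 → R0 = 5.6874
x·lx·mx: 0, 2.5752, 3.6816, 2.907, 1.2096 → Σ = 10.3734
T = 10.3734 / 5.6874 = 1.823927… → 1.82

1.82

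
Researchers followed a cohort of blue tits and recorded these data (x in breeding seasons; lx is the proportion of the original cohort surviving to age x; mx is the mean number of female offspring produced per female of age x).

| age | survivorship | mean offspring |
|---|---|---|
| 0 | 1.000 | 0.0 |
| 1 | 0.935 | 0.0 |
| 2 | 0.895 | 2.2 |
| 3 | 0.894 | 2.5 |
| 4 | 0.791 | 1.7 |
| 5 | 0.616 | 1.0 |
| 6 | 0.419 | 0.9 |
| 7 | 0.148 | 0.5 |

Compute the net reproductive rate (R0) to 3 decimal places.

lx·mx by age: 0, 0, 1.969, 2.235, 1.3447, 0.616, 0.3771, 0.074
R0 = Σ lx·mx = 6.6158 → 6.616

6.616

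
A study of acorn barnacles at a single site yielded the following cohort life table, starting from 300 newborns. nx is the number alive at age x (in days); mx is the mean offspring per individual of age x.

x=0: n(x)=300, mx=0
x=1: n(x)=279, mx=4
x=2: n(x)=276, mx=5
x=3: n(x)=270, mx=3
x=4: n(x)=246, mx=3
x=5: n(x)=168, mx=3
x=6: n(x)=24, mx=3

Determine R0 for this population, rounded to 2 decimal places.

lx = nx/n0 = nx/300: 1, 0.93, 0.92, 0.9, 0.82, 0.56, 0.08
lx·mx by age: 0, 3.72, 4.6, 2.7, 2.46, 1.68, 0.24
R0 = Σ lx·mx = 15.4 → 15.40

15.40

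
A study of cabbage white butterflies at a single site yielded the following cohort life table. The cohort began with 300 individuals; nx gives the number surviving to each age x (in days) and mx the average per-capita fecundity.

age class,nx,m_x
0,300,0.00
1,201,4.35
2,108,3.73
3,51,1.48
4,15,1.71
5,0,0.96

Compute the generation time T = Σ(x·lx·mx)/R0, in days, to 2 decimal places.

lx = nx/n0 = nx/300: 1, 0.67, 0.36, 0.17, 0.05, 0
lx·mx: 0, 2.9145, 1.3428, 0.2516, 0.0855, 0 → R0 = 4.5944
x·lx·mx: 0, 2.9145, 2.6856, 0.7548, 0.342, 0 → Σ = 6.6969
T = 6.6969 / 4.5944 = 1.457622… → 1.46

1.46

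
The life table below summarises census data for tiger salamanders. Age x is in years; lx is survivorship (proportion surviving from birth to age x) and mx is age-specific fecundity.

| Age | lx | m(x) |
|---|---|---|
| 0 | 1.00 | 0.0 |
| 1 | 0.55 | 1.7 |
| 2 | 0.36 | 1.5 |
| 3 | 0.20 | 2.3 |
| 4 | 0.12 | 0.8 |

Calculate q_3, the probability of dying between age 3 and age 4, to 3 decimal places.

0.400

q_3 = (l_3 − l_4) / l_3 = (0.2 − 0.12) / 0.2
     = 0.08 / 0.2 = 0.4 → 0.400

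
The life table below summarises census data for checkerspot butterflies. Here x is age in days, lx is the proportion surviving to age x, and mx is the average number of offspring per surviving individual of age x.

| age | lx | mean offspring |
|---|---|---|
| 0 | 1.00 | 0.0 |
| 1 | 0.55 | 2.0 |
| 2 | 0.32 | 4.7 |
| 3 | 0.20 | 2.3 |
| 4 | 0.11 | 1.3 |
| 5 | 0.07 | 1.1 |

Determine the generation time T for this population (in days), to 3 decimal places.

lx·mx: 0, 1.1, 1.504, 0.46, 0.143, 0.077 → R0 = 3.284
x·lx·mx: 0, 1.1, 3.008, 1.38, 0.572, 0.385 → Σ = 6.445
T = 6.445 / 3.284 = 1.962546… → 1.963

1.963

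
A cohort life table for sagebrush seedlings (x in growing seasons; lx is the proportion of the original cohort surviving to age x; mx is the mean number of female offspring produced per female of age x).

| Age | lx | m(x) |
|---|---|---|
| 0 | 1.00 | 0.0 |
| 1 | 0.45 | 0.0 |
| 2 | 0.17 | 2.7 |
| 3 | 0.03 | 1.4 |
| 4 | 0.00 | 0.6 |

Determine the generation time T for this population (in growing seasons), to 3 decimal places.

2.084

lx·mx: 0, 0, 0.459, 0.042, 0 → R0 = 0.501
x·lx·mx: 0, 0, 0.918, 0.126, 0 → Σ = 1.044
T = 1.044 / 0.501 = 2.083832… → 2.084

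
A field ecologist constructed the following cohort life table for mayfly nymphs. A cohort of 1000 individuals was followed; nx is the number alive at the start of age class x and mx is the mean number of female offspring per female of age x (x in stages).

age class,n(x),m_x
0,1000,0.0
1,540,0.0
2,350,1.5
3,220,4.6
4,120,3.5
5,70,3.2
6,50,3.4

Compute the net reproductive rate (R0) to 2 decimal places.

2.35

lx = nx/n0 = nx/1000: 1, 0.54, 0.35, 0.22, 0.12, 0.07, 0.05
lx·mx by age: 0, 0, 0.525, 1.012, 0.42, 0.224, 0.17
R0 = Σ lx·mx = 2.351 → 2.35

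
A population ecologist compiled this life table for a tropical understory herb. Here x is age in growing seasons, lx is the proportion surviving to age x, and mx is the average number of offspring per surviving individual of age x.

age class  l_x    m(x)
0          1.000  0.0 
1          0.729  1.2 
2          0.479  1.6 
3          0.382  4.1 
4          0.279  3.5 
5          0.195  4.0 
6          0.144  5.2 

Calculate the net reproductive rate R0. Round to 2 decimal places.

5.71

lx·mx by age: 0, 0.8748, 0.7664, 1.5662, 0.9765, 0.78, 0.7488
R0 = Σ lx·mx = 5.7127 → 5.71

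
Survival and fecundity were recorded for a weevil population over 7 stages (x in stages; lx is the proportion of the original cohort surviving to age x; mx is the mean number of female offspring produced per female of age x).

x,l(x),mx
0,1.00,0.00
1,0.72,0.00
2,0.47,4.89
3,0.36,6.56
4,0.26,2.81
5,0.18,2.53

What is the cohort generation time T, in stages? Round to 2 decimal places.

lx·mx: 0, 0, 2.2983, 2.3616, 0.7306, 0.4554 → R0 = 5.8459
x·lx·mx: 0, 0, 4.5966, 7.0848, 2.9224, 2.277 → Σ = 16.8808
T = 16.8808 / 5.8459 = 2.887631… → 2.89

2.89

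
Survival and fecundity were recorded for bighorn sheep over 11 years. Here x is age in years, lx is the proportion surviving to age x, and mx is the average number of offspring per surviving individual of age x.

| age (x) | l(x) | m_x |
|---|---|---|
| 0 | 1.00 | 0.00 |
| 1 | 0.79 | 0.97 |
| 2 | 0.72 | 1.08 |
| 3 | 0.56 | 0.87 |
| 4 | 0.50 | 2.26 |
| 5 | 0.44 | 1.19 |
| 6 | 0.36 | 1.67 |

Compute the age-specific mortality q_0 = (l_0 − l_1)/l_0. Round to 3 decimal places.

q_0 = (l_0 − l_1) / l_0 = (1 − 0.79) / 1
     = 0.21 / 1 = 0.21 → 0.210

0.210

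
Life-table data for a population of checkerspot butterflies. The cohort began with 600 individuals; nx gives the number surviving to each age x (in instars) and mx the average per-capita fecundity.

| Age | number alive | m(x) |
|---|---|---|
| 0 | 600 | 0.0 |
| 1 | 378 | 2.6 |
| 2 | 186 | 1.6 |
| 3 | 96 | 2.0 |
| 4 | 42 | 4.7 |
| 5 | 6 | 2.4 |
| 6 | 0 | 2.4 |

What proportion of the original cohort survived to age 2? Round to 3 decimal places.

l_2 = n_2/n_0 = 186/600 = 0.31 → 0.310

0.310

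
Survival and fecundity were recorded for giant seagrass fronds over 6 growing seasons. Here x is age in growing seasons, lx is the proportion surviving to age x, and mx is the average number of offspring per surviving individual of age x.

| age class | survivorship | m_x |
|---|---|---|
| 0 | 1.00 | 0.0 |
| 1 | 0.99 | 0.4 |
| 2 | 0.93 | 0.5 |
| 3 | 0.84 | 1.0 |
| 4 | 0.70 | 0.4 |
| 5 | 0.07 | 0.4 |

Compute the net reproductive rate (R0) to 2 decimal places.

lx·mx by age: 0, 0.396, 0.465, 0.84, 0.28, 0.028
R0 = Σ lx·mx = 2.009 → 2.01

2.01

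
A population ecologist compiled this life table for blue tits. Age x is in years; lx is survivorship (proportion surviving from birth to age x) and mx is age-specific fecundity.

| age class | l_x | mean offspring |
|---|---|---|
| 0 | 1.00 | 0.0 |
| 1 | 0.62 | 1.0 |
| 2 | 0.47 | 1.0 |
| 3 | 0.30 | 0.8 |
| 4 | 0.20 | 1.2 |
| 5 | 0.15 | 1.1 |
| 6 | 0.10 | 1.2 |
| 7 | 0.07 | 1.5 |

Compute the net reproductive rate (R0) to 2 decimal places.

1.96

lx·mx by age: 0, 0.62, 0.47, 0.24, 0.24, 0.165, 0.12, 0.105
R0 = Σ lx·mx = 1.96 → 1.96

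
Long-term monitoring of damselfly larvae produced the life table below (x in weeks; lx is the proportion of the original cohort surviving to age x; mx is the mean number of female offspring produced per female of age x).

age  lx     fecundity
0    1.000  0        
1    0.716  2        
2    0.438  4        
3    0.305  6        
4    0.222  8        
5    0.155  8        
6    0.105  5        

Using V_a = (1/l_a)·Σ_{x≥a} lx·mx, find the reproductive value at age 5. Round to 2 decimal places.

11.39

lx·mx for x ≥ 5: 1.24, 0.525 → sum = 1.765
V_5 = 1.765 / l_5 = 1.765 / 0.155 = 11.387097… → 11.39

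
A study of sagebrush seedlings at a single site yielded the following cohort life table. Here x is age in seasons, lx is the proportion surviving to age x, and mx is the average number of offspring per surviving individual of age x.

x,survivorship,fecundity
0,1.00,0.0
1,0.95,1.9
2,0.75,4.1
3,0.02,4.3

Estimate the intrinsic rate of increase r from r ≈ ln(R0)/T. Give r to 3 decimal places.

0.969

R0 = Σ lx·mx = 0 + 1.805 + 3.075 + 0.086 = 4.966
Σ x·lx·mx = 8.213; T = 8.213/4.966 = 1.65385…
r ≈ ln(R0)/T = ln(4.966)/1.65385… = 0.96902… → 0.969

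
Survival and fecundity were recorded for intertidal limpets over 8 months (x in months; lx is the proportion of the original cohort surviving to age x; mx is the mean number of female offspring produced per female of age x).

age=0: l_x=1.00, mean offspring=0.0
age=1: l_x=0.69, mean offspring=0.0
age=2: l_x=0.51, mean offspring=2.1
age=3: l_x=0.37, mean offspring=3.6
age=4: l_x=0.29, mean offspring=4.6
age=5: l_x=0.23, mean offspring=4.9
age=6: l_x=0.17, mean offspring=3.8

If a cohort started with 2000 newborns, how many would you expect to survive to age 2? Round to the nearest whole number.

1020

Expected survivors = N0 · l_2 = 2000 × 0.51 = 1020 → 1020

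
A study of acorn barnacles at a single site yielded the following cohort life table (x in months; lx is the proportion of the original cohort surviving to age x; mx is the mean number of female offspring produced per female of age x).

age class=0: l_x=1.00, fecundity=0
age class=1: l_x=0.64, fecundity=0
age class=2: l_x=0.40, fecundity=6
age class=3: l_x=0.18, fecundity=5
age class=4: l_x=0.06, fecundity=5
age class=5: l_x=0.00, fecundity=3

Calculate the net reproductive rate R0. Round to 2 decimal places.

3.60

lx·mx by age: 0, 0, 2.4, 0.9, 0.3, 0
R0 = Σ lx·mx = 3.6 → 3.60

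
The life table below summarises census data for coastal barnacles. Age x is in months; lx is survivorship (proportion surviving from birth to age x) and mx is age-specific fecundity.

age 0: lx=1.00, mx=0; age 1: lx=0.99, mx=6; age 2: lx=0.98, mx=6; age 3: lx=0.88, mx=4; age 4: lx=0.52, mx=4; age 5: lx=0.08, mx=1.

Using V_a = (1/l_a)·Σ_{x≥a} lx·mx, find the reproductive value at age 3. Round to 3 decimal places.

lx·mx for x ≥ 3: 3.52, 2.08, 0.08 → sum = 5.68
V_3 = 5.68 / l_3 = 5.68 / 0.88 = 6.454545… → 6.455

6.455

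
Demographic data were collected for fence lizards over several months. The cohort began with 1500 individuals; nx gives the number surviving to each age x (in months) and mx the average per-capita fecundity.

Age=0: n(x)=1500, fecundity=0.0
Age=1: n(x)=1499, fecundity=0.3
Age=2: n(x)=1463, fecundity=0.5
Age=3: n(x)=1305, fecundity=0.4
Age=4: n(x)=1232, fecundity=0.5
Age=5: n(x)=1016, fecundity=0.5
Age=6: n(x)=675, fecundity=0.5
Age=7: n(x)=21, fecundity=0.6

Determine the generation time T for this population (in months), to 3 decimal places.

3.335

lx = nx/n0 = nx/1500: 1, 0.99933…, 0.97533…, 0.87, 0.82133…, 0.67733…, 0.45, 0.014
lx·mx: 0, 0.2998…, 0.487667…, 0.348, 0.410667…, 0.338667…, 0.225, 0.0084 → R0 = 2.1182…
x·lx·mx: 0, 0.2998…, 0.975333…, 1.044, 1.642667…, 1.693333…, 1.35, 0.0588 → Σ = 7.063933…
T = 7.063933… / 2.1182… = 3.334876… → 3.335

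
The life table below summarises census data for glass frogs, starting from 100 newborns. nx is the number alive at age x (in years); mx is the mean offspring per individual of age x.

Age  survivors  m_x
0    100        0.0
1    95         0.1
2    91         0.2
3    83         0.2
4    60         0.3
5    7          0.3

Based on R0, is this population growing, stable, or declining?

declining

lx = nx/n0 = nx/100: 1, 0.95, 0.91, 0.83, 0.6, 0.07
R0 = Σ lx·mx = 0 + 0.095 + 0.182 + 0.166 + 0.18 + 0.021 = 0.644
R0 < 1, so the population is declining.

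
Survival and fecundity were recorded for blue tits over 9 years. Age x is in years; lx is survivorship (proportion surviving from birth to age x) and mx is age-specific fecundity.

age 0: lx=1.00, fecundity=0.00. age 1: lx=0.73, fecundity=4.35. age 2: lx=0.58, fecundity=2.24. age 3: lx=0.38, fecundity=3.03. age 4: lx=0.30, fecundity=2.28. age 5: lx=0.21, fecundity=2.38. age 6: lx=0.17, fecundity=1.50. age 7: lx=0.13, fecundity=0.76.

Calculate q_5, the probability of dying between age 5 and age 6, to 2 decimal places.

q_5 = (l_5 − l_6) / l_5 = (0.21 − 0.17) / 0.21
     = 0.04 / 0.21 = 0.190476… → 0.19

0.19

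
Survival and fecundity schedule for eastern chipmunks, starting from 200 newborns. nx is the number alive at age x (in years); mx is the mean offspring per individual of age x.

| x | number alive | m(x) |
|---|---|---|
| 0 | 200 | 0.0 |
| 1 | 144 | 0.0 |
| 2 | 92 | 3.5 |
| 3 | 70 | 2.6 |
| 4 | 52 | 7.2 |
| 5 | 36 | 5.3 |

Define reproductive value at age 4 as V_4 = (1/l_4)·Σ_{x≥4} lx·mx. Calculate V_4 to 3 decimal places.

10.869

lx = nx/n0 = nx/200: 1, 0.72, 0.46, 0.35, 0.26, 0.18
lx·mx for x ≥ 4: 1.872, 0.954 → sum = 2.826
V_4 = 2.826 / l_4 = 2.826 / 0.26 = 10.869231… → 10.869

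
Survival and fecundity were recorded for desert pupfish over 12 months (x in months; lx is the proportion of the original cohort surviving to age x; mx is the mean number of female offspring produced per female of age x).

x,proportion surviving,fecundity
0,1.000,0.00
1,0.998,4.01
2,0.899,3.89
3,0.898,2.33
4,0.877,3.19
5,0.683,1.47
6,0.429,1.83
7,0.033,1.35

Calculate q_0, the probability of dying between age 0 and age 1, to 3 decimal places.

q_0 = (l_0 − l_1) / l_0 = (1 − 0.998) / 1
     = 0.002 / 1 = 0.002 → 0.002

0.002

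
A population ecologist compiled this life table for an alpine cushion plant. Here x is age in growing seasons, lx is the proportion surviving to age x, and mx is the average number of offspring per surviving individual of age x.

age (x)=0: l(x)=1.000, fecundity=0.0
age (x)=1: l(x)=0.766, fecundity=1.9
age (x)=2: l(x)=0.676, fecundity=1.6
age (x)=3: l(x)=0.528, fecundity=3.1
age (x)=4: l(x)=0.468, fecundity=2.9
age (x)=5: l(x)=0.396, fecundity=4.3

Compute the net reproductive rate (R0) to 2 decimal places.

7.23

lx·mx by age: 0, 1.4554, 1.0816, 1.6368, 1.3572, 1.7028
R0 = Σ lx·mx = 7.2338 → 7.23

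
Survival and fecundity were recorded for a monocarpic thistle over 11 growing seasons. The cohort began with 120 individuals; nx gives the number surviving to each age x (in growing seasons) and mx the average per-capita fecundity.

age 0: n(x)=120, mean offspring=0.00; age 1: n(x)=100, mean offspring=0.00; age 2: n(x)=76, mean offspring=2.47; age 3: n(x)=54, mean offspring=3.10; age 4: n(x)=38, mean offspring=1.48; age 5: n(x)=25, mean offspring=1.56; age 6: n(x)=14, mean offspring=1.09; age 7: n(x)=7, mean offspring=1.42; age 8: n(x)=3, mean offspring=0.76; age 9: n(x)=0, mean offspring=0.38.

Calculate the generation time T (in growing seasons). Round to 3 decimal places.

lx = nx/n0 = nx/120: 1, 0.83333…, 0.63333…, 0.45, 0.31667…, 0.20833…, 0.11667…, 0.05833…, 0.025, 0
lx·mx: 0, 0, 1.564333…, 1.395, 0.468667…, 0.325…, 0.127167…, 0.082833…, 0.019, 0 → R0 = 3.982…
x·lx·mx: 0, 0, 3.128667…, 4.185, 1.874667…, 1.625…, 0.763…, 0.579833…, 0.152, 0 → Σ = 12.308167…
T = 12.308167… / 3.982… = 3.090951… → 3.091

3.091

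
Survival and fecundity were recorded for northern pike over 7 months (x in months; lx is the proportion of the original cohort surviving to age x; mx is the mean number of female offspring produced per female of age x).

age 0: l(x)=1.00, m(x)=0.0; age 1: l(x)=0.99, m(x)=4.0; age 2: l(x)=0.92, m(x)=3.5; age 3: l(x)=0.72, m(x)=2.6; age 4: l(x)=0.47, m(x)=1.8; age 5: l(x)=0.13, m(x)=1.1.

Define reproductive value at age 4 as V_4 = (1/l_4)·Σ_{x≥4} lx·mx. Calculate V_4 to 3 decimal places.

2.104

lx·mx for x ≥ 4: 0.846, 0.143 → sum = 0.989
V_4 = 0.989 / l_4 = 0.989 / 0.47 = 2.104255… → 2.104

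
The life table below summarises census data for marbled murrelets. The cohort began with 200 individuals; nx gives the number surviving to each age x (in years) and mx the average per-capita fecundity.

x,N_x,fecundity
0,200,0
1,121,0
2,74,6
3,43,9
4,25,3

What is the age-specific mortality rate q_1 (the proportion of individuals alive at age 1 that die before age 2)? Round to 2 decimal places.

0.39

lx = nx/n0 = nx/200: 1, 0.605, 0.37, 0.215, 0.125
q_1 = (l_1 − l_2) / l_1 = (0.605 − 0.37) / 0.605
     = 0.235 / 0.605 = 0.38843… → 0.39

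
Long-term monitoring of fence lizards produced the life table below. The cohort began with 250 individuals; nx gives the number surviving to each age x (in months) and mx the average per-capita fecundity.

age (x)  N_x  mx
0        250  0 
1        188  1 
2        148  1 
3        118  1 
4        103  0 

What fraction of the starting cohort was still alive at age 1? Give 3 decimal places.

0.752

l_1 = n_1/n_0 = 188/250 = 0.752 → 0.752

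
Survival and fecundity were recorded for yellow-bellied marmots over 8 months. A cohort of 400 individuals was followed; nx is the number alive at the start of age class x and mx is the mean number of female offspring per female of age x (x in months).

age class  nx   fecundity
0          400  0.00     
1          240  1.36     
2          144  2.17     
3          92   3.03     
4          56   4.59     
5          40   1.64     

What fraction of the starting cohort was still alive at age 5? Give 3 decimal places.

0.100

l_5 = n_5/n_0 = 40/400 = 0.1 → 0.100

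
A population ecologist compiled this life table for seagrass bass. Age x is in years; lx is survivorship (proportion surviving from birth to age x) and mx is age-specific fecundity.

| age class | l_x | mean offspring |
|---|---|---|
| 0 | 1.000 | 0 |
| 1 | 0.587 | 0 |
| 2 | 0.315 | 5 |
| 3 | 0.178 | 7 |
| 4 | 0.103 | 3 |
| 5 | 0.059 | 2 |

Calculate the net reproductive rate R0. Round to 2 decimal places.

lx·mx by age: 0, 0, 1.575, 1.246, 0.309, 0.118
R0 = Σ lx·mx = 3.248 → 3.25

3.25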